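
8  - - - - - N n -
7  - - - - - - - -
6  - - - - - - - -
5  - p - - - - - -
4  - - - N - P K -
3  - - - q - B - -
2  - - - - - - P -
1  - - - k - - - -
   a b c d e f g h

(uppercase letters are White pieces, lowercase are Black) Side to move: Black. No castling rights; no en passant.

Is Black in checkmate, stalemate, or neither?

neither

Black to move; black king on d1.
In check: yes, from the white bishop on f3.
Legal moves for Black: Kd2, Ke1, Kc1, Qxf3+, Qe2.
Black is in check but has 5 legal moves → neither.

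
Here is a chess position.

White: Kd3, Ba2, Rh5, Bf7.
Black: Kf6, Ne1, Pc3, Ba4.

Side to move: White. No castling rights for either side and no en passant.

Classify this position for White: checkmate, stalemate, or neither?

neither

White to move; white king on d3.
In check: yes, from the black knight on e1.
Legal moves for White: Ke4, Kd4, Kc4, Ke3, Kxc3, Ke2.
White is in check but has 6 legal moves → neither.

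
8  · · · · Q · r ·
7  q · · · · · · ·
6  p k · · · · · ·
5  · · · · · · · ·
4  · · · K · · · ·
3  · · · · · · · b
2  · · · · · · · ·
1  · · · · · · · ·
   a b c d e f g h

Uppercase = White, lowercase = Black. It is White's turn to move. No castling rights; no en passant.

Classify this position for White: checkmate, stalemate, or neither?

White to move; white king on d4.
In check: no.
Legal moves for White include: Qxg8, Qf8, Qd8+, Qc8, Qb8+, Qa8, Qf7, Qe7, Qd7, Qg6+, Qe6+, Qc6+, Qh5, Qe5, Qb5+, Qe4, Qa4, Qe3, ... (list truncated; more exist).
White has legal moves and is not in check → neither.

neither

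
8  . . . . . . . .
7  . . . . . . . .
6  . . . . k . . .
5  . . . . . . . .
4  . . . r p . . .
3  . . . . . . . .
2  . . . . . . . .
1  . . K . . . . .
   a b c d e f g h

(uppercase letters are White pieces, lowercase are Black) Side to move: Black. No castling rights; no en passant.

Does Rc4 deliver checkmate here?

no

After Rc4: white king on c1; in check: yes, from the black rook on c4.
White has 4 legal replies: Kd2, Kb2, Kd1, Kb1.
In check but a legal move exists → not checkmate.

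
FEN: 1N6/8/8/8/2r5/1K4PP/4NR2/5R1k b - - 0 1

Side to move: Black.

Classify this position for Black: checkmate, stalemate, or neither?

Black to move; black king on h1.
In check: yes, from the white rook on f1.
King squares — g1: attacked by Rf1; g2: attacked by Rf2; h2: attacked by Rf2.
Legal moves for Black: none.
In check with no legal moves → checkmate.

checkmate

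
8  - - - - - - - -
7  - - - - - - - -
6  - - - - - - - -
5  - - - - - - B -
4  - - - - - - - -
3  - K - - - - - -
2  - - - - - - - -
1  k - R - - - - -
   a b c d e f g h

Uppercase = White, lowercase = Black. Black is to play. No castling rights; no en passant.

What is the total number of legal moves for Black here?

0

Black to move; king on a1.
In check: yes, from the white rook on c1.
Legal moves: none.
Count: 0.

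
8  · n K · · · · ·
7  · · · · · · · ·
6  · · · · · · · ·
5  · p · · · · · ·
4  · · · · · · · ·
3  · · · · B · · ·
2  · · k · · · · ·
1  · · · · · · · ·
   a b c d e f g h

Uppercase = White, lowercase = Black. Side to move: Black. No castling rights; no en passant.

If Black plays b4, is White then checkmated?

no

After b4: white king on c8; in check: no.
White is not in check, so this cannot be checkmate.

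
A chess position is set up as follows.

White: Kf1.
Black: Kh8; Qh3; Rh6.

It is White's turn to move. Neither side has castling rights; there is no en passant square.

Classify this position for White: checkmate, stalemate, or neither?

neither

White to move; white king on f1.
In check: yes, from the black queen on h3.
Legal moves for White: Kf2, Ke2, Kg1, Ke1.
White is in check but has 4 legal moves → neither.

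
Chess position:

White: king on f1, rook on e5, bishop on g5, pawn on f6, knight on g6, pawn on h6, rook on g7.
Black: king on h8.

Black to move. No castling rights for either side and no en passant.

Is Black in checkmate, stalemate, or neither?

checkmate

Black to move; black king on h8.
In check: yes, from the white knight on g6.
King squares — g7: attacked by Pf6; h7: attacked by Rg7; g8: attacked by Rg7.
Legal moves for Black: none.
In check with no legal moves → checkmate.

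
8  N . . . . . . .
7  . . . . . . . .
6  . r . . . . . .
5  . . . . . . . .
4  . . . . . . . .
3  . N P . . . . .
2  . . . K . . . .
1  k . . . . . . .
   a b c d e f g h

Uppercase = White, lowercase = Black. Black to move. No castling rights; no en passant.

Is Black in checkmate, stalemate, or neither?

neither

Black to move; black king on a1.
In check: yes, from the white knight on b3.
King squares — b1: available; a2: available; b2: available.
Legal moves for Black: Kb2, Ka2, Kb1, Rxb3.
Black is in check but has 4 legal moves → neither.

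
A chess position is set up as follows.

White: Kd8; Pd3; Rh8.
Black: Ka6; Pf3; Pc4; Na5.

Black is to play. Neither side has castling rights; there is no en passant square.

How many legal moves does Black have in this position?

10

Black to move; king on a6.
In check: no.
Legal moves: Kb7, Ka7, Kb6, Kb5, Nb7+, Nc6+, Nb3, cxd3, c3, f2.
Count: 10.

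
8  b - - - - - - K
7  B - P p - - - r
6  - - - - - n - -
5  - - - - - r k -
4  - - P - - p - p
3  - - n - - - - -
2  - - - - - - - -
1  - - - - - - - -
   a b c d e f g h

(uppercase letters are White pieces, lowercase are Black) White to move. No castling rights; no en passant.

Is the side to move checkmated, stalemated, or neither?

checkmate

White to move; white king on h8.
In check: yes, from the black rook on h7.
King squares — g7: attacked by Rh7; h7: attacked by Nf6; g8: attacked by Nf6.
Legal moves for White: none.
In check with no legal moves → checkmate.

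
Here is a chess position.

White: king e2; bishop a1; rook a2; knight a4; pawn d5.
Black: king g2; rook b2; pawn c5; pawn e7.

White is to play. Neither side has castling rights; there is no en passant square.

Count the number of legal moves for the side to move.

7

White to move; king on e2.
In check: yes, from the black rook on b2.
Legal moves: Ke3, Kd3, Ke1, Kd1, Nxb2, Rxb2, Bxb2.
Count: 7.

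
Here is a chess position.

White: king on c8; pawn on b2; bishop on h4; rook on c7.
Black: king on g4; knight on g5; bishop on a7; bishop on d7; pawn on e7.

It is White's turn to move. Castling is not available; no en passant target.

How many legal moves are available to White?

4

White to move; king on c8.
In check: yes, from the black bishop on d7.
Legal moves: Kd8, Kxd7, Kb7, Rxd7.
Count: 4.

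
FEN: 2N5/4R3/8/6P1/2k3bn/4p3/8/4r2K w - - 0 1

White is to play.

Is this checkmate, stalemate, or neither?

neither

White to move; white king on h1.
In check: yes, from the black rook on e1.
King squares — g1: attacked by Re1; g2: attacked by Nh4; h2: available.
Legal moves for White: Kh2.
White is in check but has 1 legal move → neither.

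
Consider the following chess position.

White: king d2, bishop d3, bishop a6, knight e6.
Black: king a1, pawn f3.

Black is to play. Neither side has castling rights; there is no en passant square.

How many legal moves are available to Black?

3

Black to move; king on a1.
In check: no.
Legal moves: Kb2, Ka2, f2.
Count: 3.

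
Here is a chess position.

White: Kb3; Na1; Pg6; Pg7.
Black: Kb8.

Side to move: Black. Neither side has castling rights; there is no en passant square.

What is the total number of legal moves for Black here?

5

Black to move; king on b8.
In check: no.
Legal moves: Kc8, Ka8, Kc7, Kb7, Ka7.
Count: 5.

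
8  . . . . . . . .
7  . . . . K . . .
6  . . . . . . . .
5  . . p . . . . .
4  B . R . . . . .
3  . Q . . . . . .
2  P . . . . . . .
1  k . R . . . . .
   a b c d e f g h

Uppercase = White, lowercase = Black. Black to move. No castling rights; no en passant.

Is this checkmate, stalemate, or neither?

Black to move; black king on a1.
In check: yes, from the white rook on c1.
King squares — b1: attacked by Rc1; a2: attacked by Qb3; b2: attacked by Qb3.
Legal moves for Black: none.
In check with no legal moves → checkmate.

checkmate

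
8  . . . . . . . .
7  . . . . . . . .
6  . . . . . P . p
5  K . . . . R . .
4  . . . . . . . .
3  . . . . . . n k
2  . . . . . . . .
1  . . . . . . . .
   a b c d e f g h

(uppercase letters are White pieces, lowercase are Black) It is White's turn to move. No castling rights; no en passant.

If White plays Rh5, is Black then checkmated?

After Rh5: black king on h3; in check: yes, from the white rook on h5.
Black has 3 legal replies: Kg4, Kg2, Nxh5.
In check but a legal move exists → not checkmate.

no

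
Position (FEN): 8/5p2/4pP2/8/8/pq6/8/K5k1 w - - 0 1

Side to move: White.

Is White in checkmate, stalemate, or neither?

stalemate

White to move; white king on a1.
In check: no.
King squares — b1: attacked by Qb3; a2: attacked by Qb3; b2: attacked by Pa3.
Legal moves for White: none.
Not in check and no legal moves → stalemate.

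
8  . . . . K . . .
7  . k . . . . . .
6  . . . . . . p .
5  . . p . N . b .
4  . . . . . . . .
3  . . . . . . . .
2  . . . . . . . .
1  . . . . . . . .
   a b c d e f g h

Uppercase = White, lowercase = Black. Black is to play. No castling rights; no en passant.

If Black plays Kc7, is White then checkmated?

no

After Kc7: white king on e8; in check: no.
White is not in check, so this cannot be checkmate.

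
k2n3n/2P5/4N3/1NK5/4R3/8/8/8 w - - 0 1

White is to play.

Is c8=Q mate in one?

yes

After c8=Q: black king on a8; in check: yes, from the white queen on c8.
King squares — a7: attacked by Nb5; b7: attacked by Qc8; b8: attacked by Qc8.
Black has no legal moves → checkmate.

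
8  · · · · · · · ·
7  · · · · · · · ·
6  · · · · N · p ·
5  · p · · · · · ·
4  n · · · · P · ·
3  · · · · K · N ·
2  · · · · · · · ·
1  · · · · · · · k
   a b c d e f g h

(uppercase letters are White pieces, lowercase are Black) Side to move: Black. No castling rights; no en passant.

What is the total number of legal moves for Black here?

Black to move; king on h1.
In check: yes, from the white knight on g3.
Legal moves: Kh2, Kg2, Kg1.
Count: 3.

3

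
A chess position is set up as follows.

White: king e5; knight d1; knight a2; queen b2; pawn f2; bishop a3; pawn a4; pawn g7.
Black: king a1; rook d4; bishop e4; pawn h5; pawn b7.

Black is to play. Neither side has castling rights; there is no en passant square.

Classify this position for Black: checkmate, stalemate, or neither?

Black to move; black king on a1.
In check: yes, from the white queen on b2.
King squares — b1: attacked by Qb2; a2: attacked by Qb2; b2: attacked by Nd1.
Legal moves for Black: none.
In check with no legal moves → checkmate.

checkmate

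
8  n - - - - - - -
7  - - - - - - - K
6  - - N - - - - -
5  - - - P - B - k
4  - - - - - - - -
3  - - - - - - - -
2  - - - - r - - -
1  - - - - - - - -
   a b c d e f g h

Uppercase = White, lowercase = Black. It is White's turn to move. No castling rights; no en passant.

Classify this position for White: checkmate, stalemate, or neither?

White to move; white king on h7.
In check: no.
Legal moves for White include: Kh8, Kg8, Kg7, Nd8, Nb8, Ne7, Na7, Ne5, Na5, Nd4, Nb4, Bc8, Bd7, Bg6+, Be6, Bg4+, Be4, Bh3, ... (list truncated; more exist).
White has legal moves and is not in check → neither.

neither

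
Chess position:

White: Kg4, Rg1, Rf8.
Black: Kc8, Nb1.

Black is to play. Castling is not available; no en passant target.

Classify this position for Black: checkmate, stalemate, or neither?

neither

Black to move; black king on c8.
In check: yes, from the white rook on f8.
Legal moves for Black: Kd7, Kc7, Kb7.
Black is in check but has 3 legal moves → neither.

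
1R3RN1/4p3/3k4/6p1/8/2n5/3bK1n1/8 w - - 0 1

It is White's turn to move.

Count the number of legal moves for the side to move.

5

White to move; king on e2.
In check: yes, from the black knight on c3.
Legal moves: Kf3, Kd3, Kf2, Kxd2, Kf1.
Count: 5.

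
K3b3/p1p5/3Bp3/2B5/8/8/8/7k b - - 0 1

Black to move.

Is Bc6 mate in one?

After Bc6: white king on a8; in check: yes, from the black bishop on c6.
White has 2 legal replies: Kb8, Kxa7.
In check but a legal move exists → not checkmate.

no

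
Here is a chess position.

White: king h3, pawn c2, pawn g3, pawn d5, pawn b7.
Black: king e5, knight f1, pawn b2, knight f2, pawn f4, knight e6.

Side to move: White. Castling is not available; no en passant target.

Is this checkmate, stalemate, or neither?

neither

White to move; white king on h3.
In check: yes, from the black knight on f2.
King squares — g2: available; h2: attacked by Nf1; g3: own pawn; g4: attacked by Nf2; h4: available.
Legal moves for White: Kh4, Kg2.
White is in check but has 2 legal moves → neither.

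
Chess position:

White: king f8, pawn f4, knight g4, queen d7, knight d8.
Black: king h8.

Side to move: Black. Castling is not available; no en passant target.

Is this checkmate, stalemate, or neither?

stalemate

Black to move; black king on h8.
In check: no.
King squares — g7: attacked by Qd7; h7: attacked by Qd7; g8: attacked by Kf8.
Legal moves for Black: none.
Not in check and no legal moves → stalemate.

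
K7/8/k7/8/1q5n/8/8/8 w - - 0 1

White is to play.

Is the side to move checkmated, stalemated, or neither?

White to move; white king on a8.
In check: no.
King squares — a7: attacked by Ka6; b7: attacked by Qb4; b8: attacked by Qb4.
Legal moves for White: none.
Not in check and no legal moves → stalemate.

stalemate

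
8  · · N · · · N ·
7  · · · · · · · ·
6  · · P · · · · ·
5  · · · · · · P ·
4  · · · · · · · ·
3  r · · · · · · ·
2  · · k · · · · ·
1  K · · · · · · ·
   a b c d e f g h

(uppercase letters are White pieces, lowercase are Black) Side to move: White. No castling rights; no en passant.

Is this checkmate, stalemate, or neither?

checkmate

White to move; white king on a1.
In check: yes, from the black rook on a3.
King squares — b1: attacked by Kc2; a2: attacked by Ra3; b2: attacked by Kc2.
Legal moves for White: none.
In check with no legal moves → checkmate.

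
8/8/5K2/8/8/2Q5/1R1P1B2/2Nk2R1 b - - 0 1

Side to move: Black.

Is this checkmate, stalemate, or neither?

Black to move; black king on d1.
In check: yes, from the white rook on g1.
King squares — c1: attacked by Rg1; e1: attacked by Rg1; c2: attacked by Rb2; d2: attacked by Rb2; e2: attacked by Nc1.
Legal moves for Black: none.
In check with no legal moves → checkmate.

checkmate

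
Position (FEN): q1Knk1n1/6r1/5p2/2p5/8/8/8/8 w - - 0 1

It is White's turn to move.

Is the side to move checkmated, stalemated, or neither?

White to move; white king on c8.
In check: yes, from the black queen on a8.
King squares — b7: attacked by Rg7; c7: attacked by Rg7; d7: attacked by Rg7; b8: attacked by Qa8; d8: attacked by Qa8.
Legal moves for White: none.
In check with no legal moves → checkmate.

checkmate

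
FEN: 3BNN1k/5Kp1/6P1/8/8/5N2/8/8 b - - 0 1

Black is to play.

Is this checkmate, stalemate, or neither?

stalemate

Black to move; black king on h8.
In check: no.
King squares — g7: own pawn; h7: attacked by Pg6; g8: attacked by Kf7.
Legal moves for Black: none.
Not in check and no legal moves → stalemate.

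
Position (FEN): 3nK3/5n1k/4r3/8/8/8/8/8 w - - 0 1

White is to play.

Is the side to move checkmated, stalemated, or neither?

White to move; white king on e8.
In check: yes, from the black rook on e6.
King squares — d7: available; e7: attacked by Re6; f7: attacked by Nd8; d8: attacked by Nf7; f8: available.
Legal moves for White: Kf8, Kd7.
White is in check but has 2 legal moves → neither.

neither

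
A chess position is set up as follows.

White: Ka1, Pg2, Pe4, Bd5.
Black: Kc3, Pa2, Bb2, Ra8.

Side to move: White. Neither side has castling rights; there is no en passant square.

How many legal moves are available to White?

White to move; king on a1.
In check: yes, from the black bishop on b2.
Legal moves: none.
Count: 0.

0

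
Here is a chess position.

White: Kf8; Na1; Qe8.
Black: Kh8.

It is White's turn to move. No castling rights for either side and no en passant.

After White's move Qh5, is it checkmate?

After Qh5: black king on h8; in check: yes, from the white queen on h5.
King squares — g7: attacked by Kf8; h7: attacked by Qh5; g8: attacked by Kf8.
Black has no legal moves → checkmate.

yes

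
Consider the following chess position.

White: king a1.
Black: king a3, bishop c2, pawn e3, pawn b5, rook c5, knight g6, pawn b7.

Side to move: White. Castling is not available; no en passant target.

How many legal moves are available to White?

0

White to move; king on a1.
In check: no.
Legal moves: none.
Count: 0.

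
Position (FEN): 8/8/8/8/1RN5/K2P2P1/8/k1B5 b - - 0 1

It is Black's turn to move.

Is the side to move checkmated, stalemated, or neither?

stalemate

Black to move; black king on a1.
In check: no.
King squares — b1: attacked by Rb4; a2: attacked by Ka3; b2: attacked by Bc1.
Legal moves for Black: none.
Not in check and no legal moves → stalemate.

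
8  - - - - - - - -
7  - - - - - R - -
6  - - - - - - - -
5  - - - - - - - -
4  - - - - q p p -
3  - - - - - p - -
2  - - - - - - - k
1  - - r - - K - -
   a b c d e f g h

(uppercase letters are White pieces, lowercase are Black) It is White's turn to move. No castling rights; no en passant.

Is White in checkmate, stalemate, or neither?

White to move; white king on f1.
In check: yes, from the black rook on c1.
Legal moves for White: Kf2.
White is in check but has 1 legal move → neither.

neither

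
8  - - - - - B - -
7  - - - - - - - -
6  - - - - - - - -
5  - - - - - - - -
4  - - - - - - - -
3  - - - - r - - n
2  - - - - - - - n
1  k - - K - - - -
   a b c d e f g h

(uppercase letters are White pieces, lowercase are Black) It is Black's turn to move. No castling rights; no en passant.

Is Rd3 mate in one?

no

After Rd3: white king on d1; in check: yes, from the black rook on d3.
White has 4 legal replies: Ke2, Kc2, Ke1, Kc1.
In check but a legal move exists → not checkmate.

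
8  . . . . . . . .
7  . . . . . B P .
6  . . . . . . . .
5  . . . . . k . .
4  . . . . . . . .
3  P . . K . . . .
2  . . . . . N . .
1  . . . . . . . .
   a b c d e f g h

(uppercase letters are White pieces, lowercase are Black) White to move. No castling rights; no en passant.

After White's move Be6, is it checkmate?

no

After Be6: black king on f5; in check: yes, from the white bishop on e6.
Black has 6 legal replies: Kg6, Kf6, Kxe6, Kg5, Ke5, Kf4.
In check but a legal move exists → not checkmate.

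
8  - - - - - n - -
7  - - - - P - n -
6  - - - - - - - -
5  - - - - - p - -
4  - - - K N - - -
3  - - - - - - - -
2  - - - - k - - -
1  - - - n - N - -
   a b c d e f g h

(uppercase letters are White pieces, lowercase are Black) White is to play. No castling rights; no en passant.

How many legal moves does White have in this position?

White to move; king on d4.
In check: no.
Legal moves: Nf6, Nd6, Ng5, Nc5, Neg3+, Nc3+, Nf2, Ned2, Ke5, Kd5, Kc5, Kc4, Nfg3+, Ne3, Nh2, Nfd2, exf8=Q, exf8=R, exf8=B, exf8=N, e8=Q, e8=R, e8=B, e8=N.
Count: 24.

24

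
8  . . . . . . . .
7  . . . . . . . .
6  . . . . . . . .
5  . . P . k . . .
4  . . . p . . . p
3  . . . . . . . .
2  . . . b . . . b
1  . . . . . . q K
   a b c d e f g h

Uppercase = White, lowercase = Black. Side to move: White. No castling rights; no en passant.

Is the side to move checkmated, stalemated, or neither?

White to move; white king on h1.
In check: yes, from the black queen on g1.
King squares — g1: attacked by Bh2; g2: attacked by Qg1; h2: attacked by Qg1.
Legal moves for White: none.
In check with no legal moves → checkmate.

checkmate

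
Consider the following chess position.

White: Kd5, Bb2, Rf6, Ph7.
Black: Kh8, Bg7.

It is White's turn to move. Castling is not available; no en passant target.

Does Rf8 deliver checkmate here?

no

After Rf8: black king on h8; in check: yes, from the white rook on f8.
Black has 1 legal reply: Kxh7.
In check but a legal move exists → not checkmate.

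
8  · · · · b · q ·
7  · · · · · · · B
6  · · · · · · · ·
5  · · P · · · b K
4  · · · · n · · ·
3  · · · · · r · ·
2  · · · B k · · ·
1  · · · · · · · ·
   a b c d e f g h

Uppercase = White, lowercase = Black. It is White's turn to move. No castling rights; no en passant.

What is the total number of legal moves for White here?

White to move; king on h5.
In check: yes, from the black bishop on e8.
Legal moves: Kg4, Bg6.
Count: 2.

2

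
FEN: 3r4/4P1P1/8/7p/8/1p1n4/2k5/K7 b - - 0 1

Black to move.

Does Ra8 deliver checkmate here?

yes

After Ra8: white king on a1; in check: yes, from the black rook on a8.
King squares — b1: attacked by Kc2; a2: attacked by Pb3; b2: attacked by Kc2.
White has no legal moves → checkmate.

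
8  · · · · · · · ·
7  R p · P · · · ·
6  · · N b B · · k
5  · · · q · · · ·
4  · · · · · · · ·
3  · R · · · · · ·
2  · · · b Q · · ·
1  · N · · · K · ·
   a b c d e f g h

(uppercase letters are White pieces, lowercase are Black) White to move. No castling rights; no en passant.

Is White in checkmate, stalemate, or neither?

White to move; white king on f1.
In check: no.
Legal moves for White include: Ra8, Raxb7, Ra6, Ra5, Ra4, Raa3, Ra2, Ra1, Bg8, Bf7, Bf5, Bxd5, Bg4, Bh3, Nd8, Nb8, Ne7, Ne5, ... (list truncated; more exist).
White has legal moves and is not in check → neither.

neither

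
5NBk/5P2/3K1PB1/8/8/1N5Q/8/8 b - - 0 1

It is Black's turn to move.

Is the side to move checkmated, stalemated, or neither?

checkmate

Black to move; black king on h8.
In check: yes, from the white queen on h3.
King squares — g7: attacked by Pf6; h7: attacked by Qh3; g8: attacked by Pf7.
Legal moves for Black: none.
In check with no legal moves → checkmate.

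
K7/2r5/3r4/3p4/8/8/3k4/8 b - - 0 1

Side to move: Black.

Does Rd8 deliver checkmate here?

yes

After Rd8: white king on a8; in check: yes, from the black rook on d8.
King squares — a7: attacked by Rc7; b7: attacked by Rc7; b8: attacked by Rd8.
White has no legal moves → checkmate.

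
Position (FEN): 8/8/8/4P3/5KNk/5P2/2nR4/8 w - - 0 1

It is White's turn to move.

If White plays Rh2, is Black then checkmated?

yes

After Rh2: black king on h4; in check: yes, from the white rook on h2.
King squares — g3: attacked by Kf4; h3: attacked by Rh2; g4: attacked by Pf3; g5: attacked by Kf4; h5: attacked by Rh2.
Black has no legal moves → checkmate.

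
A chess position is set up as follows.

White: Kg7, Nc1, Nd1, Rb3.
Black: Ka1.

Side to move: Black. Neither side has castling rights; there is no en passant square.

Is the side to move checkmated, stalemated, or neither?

Black to move; black king on a1.
In check: no.
King squares — b1: attacked by Rb3; a2: attacked by Nc1; b2: attacked by Nd1.
Legal moves for Black: none.
Not in check and no legal moves → stalemate.

stalemate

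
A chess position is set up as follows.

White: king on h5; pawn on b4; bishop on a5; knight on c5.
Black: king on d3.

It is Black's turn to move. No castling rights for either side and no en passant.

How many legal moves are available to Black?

7

Black to move; king on d3.
In check: yes, from the white knight on c5.
Legal moves: Kd4, Kc4, Ke3, Kc3, Ke2, Kd2, Kc2.
Count: 7.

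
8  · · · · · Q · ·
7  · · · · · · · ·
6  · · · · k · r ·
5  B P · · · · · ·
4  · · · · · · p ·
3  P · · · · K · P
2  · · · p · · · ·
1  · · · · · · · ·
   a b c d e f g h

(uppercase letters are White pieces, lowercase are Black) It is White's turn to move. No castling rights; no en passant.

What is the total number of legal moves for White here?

8

White to move; king on f3.
In check: yes, from the black pawn on g4.
Legal moves: Kf4, Ke4, Kg3, Ke3, Kg2, Kf2, Ke2, hxg4.
Count: 8.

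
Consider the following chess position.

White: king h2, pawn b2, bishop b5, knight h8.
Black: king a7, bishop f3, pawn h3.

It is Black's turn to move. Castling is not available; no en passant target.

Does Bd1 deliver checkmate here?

After Bd1: white king on h2; in check: no.
White is not in check, so this cannot be checkmate.

no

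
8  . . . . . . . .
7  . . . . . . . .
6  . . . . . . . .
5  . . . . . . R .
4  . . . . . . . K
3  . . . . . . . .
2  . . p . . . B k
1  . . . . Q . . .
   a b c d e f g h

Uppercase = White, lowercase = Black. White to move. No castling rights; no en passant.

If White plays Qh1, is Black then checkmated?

yes

After Qh1: black king on h2; in check: yes, from the white queen on h1.
King squares — g1: attacked by Qh1; h1: attacked by Bg2; g2: attacked by Qh1; g3: attacked by Kh4; h3: attacked by Qh1.
Black has no legal moves → checkmate.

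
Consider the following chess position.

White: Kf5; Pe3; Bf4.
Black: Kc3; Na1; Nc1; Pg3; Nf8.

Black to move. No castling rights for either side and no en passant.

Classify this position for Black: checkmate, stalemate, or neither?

neither

Black to move; black king on c3.
In check: no.
Legal moves for Black: Nh7, Nd7, Ng6, Ne6, Kc4, Kb4, Kd3, Kb3, Kd2, Kc2, Kb2, Nd3, Ncb3, Ne2, Na2, Nab3, Nc2, g2.
Black has 18 legal moves and is not in check → neither.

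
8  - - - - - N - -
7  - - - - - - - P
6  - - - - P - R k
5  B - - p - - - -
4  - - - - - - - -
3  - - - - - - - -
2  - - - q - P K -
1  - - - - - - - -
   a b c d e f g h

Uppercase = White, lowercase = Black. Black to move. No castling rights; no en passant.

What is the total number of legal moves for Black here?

1

Black to move; king on h6.
In check: yes, from the white rook on g6.
Legal moves: Kh5.
Count: 1.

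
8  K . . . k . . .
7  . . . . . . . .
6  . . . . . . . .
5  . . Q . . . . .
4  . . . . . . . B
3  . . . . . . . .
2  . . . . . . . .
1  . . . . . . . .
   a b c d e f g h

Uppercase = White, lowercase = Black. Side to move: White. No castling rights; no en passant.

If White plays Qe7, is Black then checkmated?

After Qe7: black king on e8; in check: yes, from the white queen on e7.
King squares — d7: attacked by Qe7; e7: attacked by Bh4; f7: attacked by Qe7; d8: attacked by Qe7; f8: attacked by Qe7.
Black has no legal moves → checkmate.

yes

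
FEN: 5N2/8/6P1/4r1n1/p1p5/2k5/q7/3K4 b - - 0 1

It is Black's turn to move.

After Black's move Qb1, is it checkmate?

After Qb1: white king on d1; in check: yes, from the black queen on b1.
King squares — c1: attacked by Qb1; e1: attacked by Qb1; c2: attacked by Qb1; d2: attacked by Kc3; e2: attacked by Re5.
White has no legal moves → checkmate.

yes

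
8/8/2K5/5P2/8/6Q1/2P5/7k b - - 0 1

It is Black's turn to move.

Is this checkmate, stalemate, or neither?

stalemate

Black to move; black king on h1.
In check: no.
King squares — g1: attacked by Qg3; g2: attacked by Qg3; h2: attacked by Qg3.
Legal moves for Black: none.
Not in check and no legal moves → stalemate.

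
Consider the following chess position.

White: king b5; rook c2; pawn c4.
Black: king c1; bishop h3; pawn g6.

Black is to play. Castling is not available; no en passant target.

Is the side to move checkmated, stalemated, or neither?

Black to move; black king on c1.
In check: yes, from the white rook on c2.
Legal moves for Black: Kxc2, Kd1, Kb1.
Black is in check but has 3 legal moves → neither.

neither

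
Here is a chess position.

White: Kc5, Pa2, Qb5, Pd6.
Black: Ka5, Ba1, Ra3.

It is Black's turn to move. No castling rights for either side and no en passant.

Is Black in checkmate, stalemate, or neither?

Black to move; black king on a5.
In check: yes, from the white queen on b5.
King squares — a4: attacked by Qb5; b4: attacked by Qb5; b5: attacked by Kc5; a6: attacked by Qb5; b6: attacked by Qb5.
Legal moves for Black: none.
In check with no legal moves → checkmate.

checkmate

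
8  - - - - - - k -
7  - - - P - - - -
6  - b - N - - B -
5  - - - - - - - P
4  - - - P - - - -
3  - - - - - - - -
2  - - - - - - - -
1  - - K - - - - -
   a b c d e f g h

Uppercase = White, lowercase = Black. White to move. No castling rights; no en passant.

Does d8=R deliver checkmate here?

no

After d8=R: black king on g8; in check: yes, from the white rook on d8.
Black has 2 legal replies: Kg7, Bxd8.
In check but a legal move exists → not checkmate.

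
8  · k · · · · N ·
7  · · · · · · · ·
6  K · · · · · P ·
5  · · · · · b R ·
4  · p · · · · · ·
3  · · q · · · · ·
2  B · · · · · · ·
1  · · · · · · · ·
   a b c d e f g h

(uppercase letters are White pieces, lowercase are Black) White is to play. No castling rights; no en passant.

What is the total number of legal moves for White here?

White to move; king on a6.
In check: no.
Legal moves: Ne7, Nh6, Nf6, Kb6, Kb5, Ka5, Rh5, Rxf5, Rg4, Rg3, Rg2, Rg1, Bf7, Be6, Bd5, Bc4, Bb3, Bb1, g7.
Count: 19.

19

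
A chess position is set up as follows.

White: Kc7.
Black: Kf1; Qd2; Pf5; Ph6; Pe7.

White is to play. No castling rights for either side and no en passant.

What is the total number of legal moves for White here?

5

White to move; king on c7.
In check: no.
Legal moves: Kc8, Kb8, Kb7, Kc6, Kb6.
Count: 5.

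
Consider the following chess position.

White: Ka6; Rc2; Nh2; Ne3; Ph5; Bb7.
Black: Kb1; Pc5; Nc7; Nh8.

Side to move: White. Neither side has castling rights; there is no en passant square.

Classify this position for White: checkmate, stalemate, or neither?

White to move; white king on a6.
In check: yes, from the black knight on c7.
King squares — a5: available; b5: attacked by Nc7; b6: available; a7: available; b7: own bishop.
Legal moves for White: Ka7, Kb6, Ka5.
White is in check but has 3 legal moves → neither.

neither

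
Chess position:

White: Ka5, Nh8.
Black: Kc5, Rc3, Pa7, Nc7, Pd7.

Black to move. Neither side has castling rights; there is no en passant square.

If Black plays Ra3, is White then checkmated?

After Ra3: white king on a5; in check: yes, from the black rook on a3.
King squares — a4: attacked by Ra3; b4: attacked by Kc5; b5: attacked by Kc5; a6: attacked by Ra3; b6: attacked by Kc5.
White has no legal moves → checkmate.

yes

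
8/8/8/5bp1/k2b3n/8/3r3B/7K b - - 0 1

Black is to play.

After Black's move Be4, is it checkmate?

yes

After Be4: white king on h1; in check: yes, from the black bishop on e4.
King squares — g1: attacked by Bd4; g2: attacked by Rd2; h2: own bishop.
White has no legal moves → checkmate.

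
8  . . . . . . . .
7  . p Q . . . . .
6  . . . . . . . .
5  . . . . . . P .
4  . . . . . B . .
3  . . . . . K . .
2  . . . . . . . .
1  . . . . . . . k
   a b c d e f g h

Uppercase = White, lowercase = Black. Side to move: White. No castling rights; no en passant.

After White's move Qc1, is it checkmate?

After Qc1: black king on h1; in check: yes, from the white queen on c1.
King squares — g1: attacked by Qc1; g2: attacked by Kf3; h2: attacked by Bf4.
Black has no legal moves → checkmate.

yes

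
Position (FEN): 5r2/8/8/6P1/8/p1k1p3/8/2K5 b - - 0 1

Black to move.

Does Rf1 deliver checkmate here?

yes

After Rf1: white king on c1; in check: yes, from the black rook on f1.
King squares — b1: attacked by Rf1; d1: attacked by Rf1; b2: attacked by Pa3; c2: attacked by Kc3; d2: attacked by Kc3.
White has no legal moves → checkmate.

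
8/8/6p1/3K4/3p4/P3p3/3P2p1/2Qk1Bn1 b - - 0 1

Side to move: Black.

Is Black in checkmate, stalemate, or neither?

neither

Black to move; black king on d1.
In check: yes, from the white queen on c1.
Legal moves for Black: Kxc1.
Black is in check but has 1 legal move → neither.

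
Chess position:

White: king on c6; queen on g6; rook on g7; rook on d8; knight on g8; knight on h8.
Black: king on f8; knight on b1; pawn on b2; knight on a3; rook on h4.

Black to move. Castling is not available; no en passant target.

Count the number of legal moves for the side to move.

0

Black to move; king on f8.
In check: yes, from the white rook on d8.
Legal moves: none.
Count: 0.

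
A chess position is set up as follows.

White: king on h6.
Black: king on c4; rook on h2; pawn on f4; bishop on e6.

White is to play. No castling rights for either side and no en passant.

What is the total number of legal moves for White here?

3

White to move; king on h6.
In check: yes, from the black rook on h2.
Legal moves: Kg7, Kg6, Kg5.
Count: 3.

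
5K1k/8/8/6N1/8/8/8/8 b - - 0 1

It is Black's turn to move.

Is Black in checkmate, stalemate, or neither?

stalemate

Black to move; black king on h8.
In check: no.
King squares — g7: attacked by Kf8; h7: attacked by Ng5; g8: attacked by Kf8.
Legal moves for Black: none.
Not in check and no legal moves → stalemate.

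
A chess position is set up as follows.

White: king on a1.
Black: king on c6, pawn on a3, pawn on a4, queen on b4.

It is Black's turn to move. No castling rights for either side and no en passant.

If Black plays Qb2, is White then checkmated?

yes

After Qb2: white king on a1; in check: yes, from the black queen on b2.
King squares — b1: attacked by Qb2; a2: attacked by Qb2; b2: attacked by Pa3.
White has no legal moves → checkmate.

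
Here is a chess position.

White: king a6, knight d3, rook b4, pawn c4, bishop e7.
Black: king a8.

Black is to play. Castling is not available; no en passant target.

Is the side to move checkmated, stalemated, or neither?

Black to move; black king on a8.
In check: no.
King squares — a7: attacked by Ka6; b7: attacked by Rb4; b8: attacked by Rb4.
Legal moves for Black: none.
Not in check and no legal moves → stalemate.

stalemate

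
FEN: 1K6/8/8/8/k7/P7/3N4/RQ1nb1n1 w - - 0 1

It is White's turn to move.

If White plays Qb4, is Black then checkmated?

yes

After Qb4: black king on a4; in check: yes, from the white queen on b4.
King squares — a3: attacked by Ra1; b3: attacked by Nd2; b4: attacked by Pa3; a5: attacked by Qb4; b5: attacked by Qb4.
Black has no legal moves → checkmate.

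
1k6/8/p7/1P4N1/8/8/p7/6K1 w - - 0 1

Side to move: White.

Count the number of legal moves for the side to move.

13

White to move; king on g1.
In check: no.
Legal moves: Nh7, Nf7, Ne6, Ne4, Nh3, Nf3, Kh2, Kg2, Kf2, Kh1, Kf1, bxa6, b6.
Count: 13.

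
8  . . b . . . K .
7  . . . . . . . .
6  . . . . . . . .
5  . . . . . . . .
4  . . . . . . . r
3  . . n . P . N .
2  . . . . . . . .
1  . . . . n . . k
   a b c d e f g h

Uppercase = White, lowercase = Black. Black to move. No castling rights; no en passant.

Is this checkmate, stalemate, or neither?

Black to move; black king on h1.
In check: yes, from the white knight on g3.
King squares — g1: available; g2: available; h2: available.
Legal moves for Black: Kh2, Kg2, Kg1.
Black is in check but has 3 legal moves → neither.

neither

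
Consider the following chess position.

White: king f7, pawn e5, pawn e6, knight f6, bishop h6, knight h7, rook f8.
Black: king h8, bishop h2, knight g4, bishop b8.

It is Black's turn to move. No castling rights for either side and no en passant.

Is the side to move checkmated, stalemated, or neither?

Black to move; black king on h8.
In check: yes, from the white rook on f8.
King squares — g7: attacked by Bh6; h7: attacked by Nf6; g8: attacked by Nf6.
Legal moves for Black: none.
In check with no legal moves → checkmate.

checkmate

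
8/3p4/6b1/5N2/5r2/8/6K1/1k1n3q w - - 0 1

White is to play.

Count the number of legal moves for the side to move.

2

White to move; king on g2.
In check: yes, from the black queen on h1.
Legal moves: Kg3, Kxh1.
Count: 2.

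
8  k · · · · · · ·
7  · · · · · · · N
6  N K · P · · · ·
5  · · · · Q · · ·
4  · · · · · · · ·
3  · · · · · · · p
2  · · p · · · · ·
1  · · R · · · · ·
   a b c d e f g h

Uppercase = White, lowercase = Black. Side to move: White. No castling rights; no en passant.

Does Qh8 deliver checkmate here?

yes

After Qh8: black king on a8; in check: yes, from the white queen on h8.
King squares — a7: attacked by Kb6; b7: attacked by Kb6; b8: attacked by Na6.
Black has no legal moves → checkmate.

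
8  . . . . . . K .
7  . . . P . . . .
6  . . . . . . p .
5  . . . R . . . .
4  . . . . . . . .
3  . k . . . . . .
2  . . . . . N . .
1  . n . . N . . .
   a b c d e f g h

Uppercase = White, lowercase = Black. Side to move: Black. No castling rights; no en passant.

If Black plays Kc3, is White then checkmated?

no

After Kc3: white king on g8; in check: no.
White is not in check, so this cannot be checkmate.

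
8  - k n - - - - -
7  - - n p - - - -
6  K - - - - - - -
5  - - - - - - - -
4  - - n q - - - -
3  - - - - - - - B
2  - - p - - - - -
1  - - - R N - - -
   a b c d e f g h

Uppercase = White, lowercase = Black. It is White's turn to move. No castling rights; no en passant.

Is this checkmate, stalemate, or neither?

checkmate

White to move; white king on a6.
In check: yes, from the black knight on c7.
King squares — a5: attacked by Nc4; b5: attacked by Nc7; b6: attacked by Nc4; a7: attacked by Qd4; b7: attacked by Kb8.
Legal moves for White: none.
In check with no legal moves → checkmate.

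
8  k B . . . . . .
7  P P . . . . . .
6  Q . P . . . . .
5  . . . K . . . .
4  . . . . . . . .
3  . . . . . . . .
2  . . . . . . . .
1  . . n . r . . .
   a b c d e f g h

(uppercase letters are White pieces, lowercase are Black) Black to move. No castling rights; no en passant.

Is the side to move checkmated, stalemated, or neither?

Black to move; black king on a8.
In check: yes, from the white pawn on b7.
King squares — a7: attacked by Qa6; b7: attacked by Qa6; b8: attacked by Pa7.
Legal moves for Black: none.
In check with no legal moves → checkmate.

checkmate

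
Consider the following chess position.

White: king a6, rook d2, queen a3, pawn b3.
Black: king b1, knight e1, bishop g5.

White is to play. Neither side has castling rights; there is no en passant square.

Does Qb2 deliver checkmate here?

yes

After Qb2: black king on b1; in check: yes, from the white queen on b2.
King squares — a1: attacked by Qb2; c1: attacked by Qb2; a2: attacked by Qb2; b2: attacked by Rd2; c2: attacked by Qb2.
Black has no legal moves → checkmate.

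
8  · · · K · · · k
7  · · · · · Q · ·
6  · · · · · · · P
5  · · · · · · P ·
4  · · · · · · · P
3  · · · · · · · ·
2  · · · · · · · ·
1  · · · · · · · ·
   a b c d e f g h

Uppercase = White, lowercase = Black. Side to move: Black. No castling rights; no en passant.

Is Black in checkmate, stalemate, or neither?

Black to move; black king on h8.
In check: no.
King squares — g7: attacked by Ph6; h7: attacked by Qf7; g8: attacked by Qf7.
Legal moves for Black: none.
Not in check and no legal moves → stalemate.

stalemate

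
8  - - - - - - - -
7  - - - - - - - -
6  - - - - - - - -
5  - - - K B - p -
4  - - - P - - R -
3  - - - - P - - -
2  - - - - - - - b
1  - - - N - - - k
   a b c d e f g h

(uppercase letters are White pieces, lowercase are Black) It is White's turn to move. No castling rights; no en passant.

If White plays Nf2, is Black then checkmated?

After Nf2: black king on h1; in check: yes, from the white knight on f2.
King squares — g1: attacked by Rg4; g2: attacked by Rg4; h2: own bishop.
Black has no legal moves → checkmate.

yes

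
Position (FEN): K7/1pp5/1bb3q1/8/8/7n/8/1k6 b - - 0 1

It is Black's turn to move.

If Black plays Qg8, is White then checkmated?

yes

After Qg8: white king on a8; in check: yes, from the black queen on g8.
King squares — a7: attacked by Bb6; b7: attacked by Bc6; b8: attacked by Qg8.
White has no legal moves → checkmate.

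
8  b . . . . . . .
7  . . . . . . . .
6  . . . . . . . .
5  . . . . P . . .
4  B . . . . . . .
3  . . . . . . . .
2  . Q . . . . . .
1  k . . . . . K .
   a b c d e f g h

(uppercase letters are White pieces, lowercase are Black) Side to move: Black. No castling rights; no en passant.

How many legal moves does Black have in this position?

1

Black to move; king on a1.
In check: yes, from the white queen on b2.
Legal moves: Kxb2.
Count: 1.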